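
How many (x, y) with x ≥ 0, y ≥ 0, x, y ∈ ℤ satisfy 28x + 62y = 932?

1

gcd(62, 28) = 2  (62 = 2×28 + 6, 28 = 4×6 + 4, 6 = 1×4 + 2, 4 = 2×2).
Back-substituting, 28×(-11) + 62×(5) = 2.
Scale by 466: one solution is (-5126, 2330). Reduce x mod 31: (20, 6).
General: x = 20 + 31t, y = 6 - 14t.
x ≥ 0 ⇒ t ≥ 0; y ≥ 0 ⇒ t ≤ 0. So t ∈ [0, 0]: 1 solution.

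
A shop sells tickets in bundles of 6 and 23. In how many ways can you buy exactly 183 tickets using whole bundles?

1

Need nonnegative integers with 6j + 23k = 183.
gcd(6, 23) = 1, and 6·(4) + 23·(-1) = 1.
So (j₀, k₀) = (732, -183); general j = 732 + 23t, k = -183 - 6t.
j ≥ 0 ⇒ t ≥ -31; k ≥ 0 ⇒ t ≤ -31. That's 1 value of t.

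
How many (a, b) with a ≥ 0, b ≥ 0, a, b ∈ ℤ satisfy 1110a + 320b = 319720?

gcd(1110, 320):
  1110 = 3·320 + 150
  320 = 2·150 + 20
  150 = 7·20 + 10
  20 = 2·10
so gcd(1110, 320) = 10.
Back-substitute for Bézout coefficients:
  10 = 150 - 7·20
  ... = 1110·(15) + 320·(-52)
Scale by 31972: one solution is (479580, -1662544). Reduce a mod 32: (28, 902).
General: a = 28 + 32t, b = 902 - 111t.
a ≥ 0 ⇒ t ≥ 0; b ≥ 0 ⇒ t ≤ 8. So t ∈ [0, 8]: 9 solutions.

9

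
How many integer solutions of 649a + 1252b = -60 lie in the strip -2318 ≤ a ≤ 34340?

gcd(1252, 649) = 1  (1252 = 1*649 + 603, 649 = 1*603 + 46, 603 = 13*46 + 5, 46 = 9*5 + 1, 5 = 5*1).
Back-substituting, 649*(245) + 1252*(-127) = 1.
Scale by -60: particular solution (-14700, 7620); reduce a mod 1252: (324, -168).
General solution: a = 324 + 1252t, b = -168 - 649t for integer t.
-2318 ≤ 324 + 1252t ≤ 34340 gives t ∈ [-2, 27], which is 30 values.

30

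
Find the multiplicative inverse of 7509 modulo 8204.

7661

gcd(8204, 7509) = 1  (8204 = 1*7509 + 695, 7509 = 10*695 + 559, 695 = 1*559 + 136, 559 = 4*136 + 15, 136 = 9*15 + 1, 15 = 15*1).
Back-substituting, 7509*(-543) + 8204*(497) = 1.
So 7509*-543 ≡ 1 (mod 8204), and -543 mod 8204 = 7661.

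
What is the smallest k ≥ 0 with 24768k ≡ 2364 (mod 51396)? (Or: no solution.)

gcd(51396, 24768) = 12.
12 divides 2364, so solutions exist.
By Bézout, 24768×(525) + 51396×(-253) = 12.
So 24768×(525) ≡ 12 (mod 51396); multiply by 197: k ≡ 103425 (mod 4283).
Smallest nonnegative: k = 103425 mod 4283 = 633.

633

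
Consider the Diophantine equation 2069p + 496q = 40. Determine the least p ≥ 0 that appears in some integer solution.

gcd(2069, 496):
  2069 = 4*496 + 85
  496 = 5*85 + 71
  85 = 1*71 + 14
  71 = 5*14 + 1
  14 = 14*1
so gcd(2069, 496) = 1.
1 divides 40, so solutions exist.
Back-substitute for Bézout coefficients:
  1 = 71 - 5*14
  ... = 2069*(-35) + 496*(146)
Scale by 40/1 = 40: (p₀, q₀) = (-1400, 5840).
General solution: p = -1400 + 496t, q = 5840 - 2069t for integer t.
p ≥ 0: smallest is -1400 mod 496 = 88 (at t = 3), with q = -367.

88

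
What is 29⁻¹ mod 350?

169

gcd(350, 29):
  350 = 12×29 + 2
  29 = 14×2 + 1
  2 = 2×1
so gcd(350, 29) = 1.
Back-substitute for Bézout coefficients:
  1 = 29 - 14×2
  ... = 29×(169) + 350×(-14)
So 29×169 ≡ 1 (mod 350), and 169 mod 350 = 169.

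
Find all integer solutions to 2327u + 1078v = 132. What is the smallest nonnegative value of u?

gcd(2327, 1078) = 1  (2327 = 2×1078 + 171, 1078 = 6×171 + 52, 171 = 3×52 + 15, 52 = 3×15 + 7, 15 = 2×7 + 1, 7 = 7×1).
1 divides 132, so solutions exist.
Back-substituting, 2327×(145) + 1078×(-313) = 1.
Scale by 132/1 = 132: (u₀, v₀) = (19140, -41316).
General solution: u = 19140 + 1078t, v = -41316 - 2327t for integer t.
u ≥ 0: smallest is 19140 mod 1078 = 814 (at t = -17), with v = -1757.

814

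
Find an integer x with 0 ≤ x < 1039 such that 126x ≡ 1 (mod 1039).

gcd(1039, 126):
  1039 = 8*126 + 31
  126 = 4*31 + 2
  31 = 15*2 + 1
  2 = 2*1
so gcd(1039, 126) = 1.
Back-substitute for Bézout coefficients:
  1 = 31 - 15*2
  ... = 126*(-503) + 1039*(61)
So 126*-503 ≡ 1 (mod 1039), and -503 mod 1039 = 536.

536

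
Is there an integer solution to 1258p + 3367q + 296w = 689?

no

gcd(3367, 1258):
  3367 = 2×1258 + 851
  1258 = 1×851 + 407
  851 = 2×407 + 37
  407 = 11×37
so gcd(3367, 1258) = 37.
gcd(37, 296) = 37.
37 does not divide 689 (remainder 23), so no integer solutions.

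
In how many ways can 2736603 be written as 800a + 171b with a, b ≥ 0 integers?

20

gcd(800, 171) = 1  (800 = 4×171 + 116, 171 = 1×116 + 55, 116 = 2×55 + 6, 55 = 9×6 + 1, 6 = 6×1).
Back-substituting, 800×(-28) + 171×(131) = 1.
Scale by 2736603: one solution is (-76624884, 358494993). Reduce a mod 171: (45, 15793).
General: a = 45 + 171t, b = 15793 - 800t.
a ≥ 0 ⇒ t ≥ 0; b ≥ 0 ⇒ t ≤ 19. So t ∈ [0, 19]: 20 solutions.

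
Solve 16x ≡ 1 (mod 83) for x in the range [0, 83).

gcd(83, 16):
  83 = 5×16 + 3
  16 = 5×3 + 1
  3 = 3×1
so gcd(83, 16) = 1.
Back-substitute for Bézout coefficients:
  1 = 16 - 5×3
  ... = 16×(26) + 83×(-5)
So 16×26 ≡ 1 (mod 83), and 26 mod 83 = 26.

26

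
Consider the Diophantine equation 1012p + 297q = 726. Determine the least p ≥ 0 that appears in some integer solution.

gcd(1012, 297) = 11.
11 divides 726, so solutions exist.
By Bézout, 1012×(5) + 297×(-17) = 11.
Scale by 726/11 = 66: (p₀, q₀) = (330, -1122).
General solution: p = 330 + 27t, q = -1122 - 92t for integer t.
p ≥ 0: smallest is 330 mod 27 = 6 (at t = -12), with q = -18.

6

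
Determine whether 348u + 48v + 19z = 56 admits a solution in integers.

yes

gcd(348, 48) = 12  (348 = 7·48 + 12, 48 = 4·12).
gcd(12, 19) = 1.
1 divides 56, so integer solutions exist.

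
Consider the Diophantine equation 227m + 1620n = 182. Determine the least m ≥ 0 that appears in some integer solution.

586

gcd(1620, 227) = 1.
1 divides 182, so solutions exist.
By Bézout, 227·(-157) + 1620·(22) = 1.
Scale by 182/1 = 182: (m₀, n₀) = (-28574, 4004).
General solution: m = -28574 + 1620t, n = 4004 - 227t for integer t.
m ≥ 0: smallest is -28574 mod 1620 = 586 (at t = 18), with n = -82.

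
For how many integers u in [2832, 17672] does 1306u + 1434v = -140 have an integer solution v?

gcd(1434, 1306) = 2  (1434 = 1*1306 + 128, 1306 = 10*128 + 26, 128 = 4*26 + 24, 26 = 1*24 + 2, 24 = 12*2).
Back-substituting, 1306*(56) + 1434*(-51) = 2.
Scale by -70: particular solution (-3920, 3570); reduce u mod 717: (382, -348).
General solution: u = 382 + 717t, v = -348 - 653t for integer t.
2832 ≤ 382 + 717t ≤ 17672 gives t ∈ [4, 24], which is 21 values.

21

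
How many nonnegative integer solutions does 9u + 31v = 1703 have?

6

gcd(31, 9):
  31 = 3*9 + 4
  9 = 2*4 + 1
  4 = 4*1
so gcd(31, 9) = 1.
Back-substitute for Bézout coefficients:
  1 = 9 - 2*4
  ... = 9*(7) + 31*(-2)
Scale by 1703: one solution is (11921, -3406). Reduce u mod 31: (17, 50).
General: u = 17 + 31t, v = 50 - 9t.
u ≥ 0 ⇒ t ≥ 0; v ≥ 0 ⇒ t ≤ 5. So t ∈ [0, 5]: 6 solutions.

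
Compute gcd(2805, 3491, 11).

gcd(3491, 2805):
  3491 = 1*2805 + 686
  2805 = 4*686 + 61
  686 = 11*61 + 15
  61 = 4*15 + 1
  15 = 15*1
so gcd(3491, 2805) = 1.
gcd(1, 11) = 1.

1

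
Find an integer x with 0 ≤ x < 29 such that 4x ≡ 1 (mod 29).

22

gcd(29, 4) = 1.
By Bézout, 4·(-7) + 29·(1) = 1.
So 4·-7 ≡ 1 (mod 29), and -7 mod 29 = 22.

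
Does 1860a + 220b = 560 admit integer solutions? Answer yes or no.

gcd(1860, 220) = 20  (1860 = 8*220 + 100, 220 = 2*100 + 20, 100 = 5*20).
20 divides 560, so integer solutions exist.

yes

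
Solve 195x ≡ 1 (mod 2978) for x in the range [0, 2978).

gcd(2978, 195) = 1  (2978 = 15·195 + 53, 195 = 3·53 + 36, 53 = 1·36 + 17, 36 = 2·17 + 2, 17 = 8·2 + 1, 2 = 2·1).
Back-substituting, 195·(-1405) + 2978·(92) = 1.
So 195·-1405 ≡ 1 (mod 2978), and -1405 mod 2978 = 1573.

1573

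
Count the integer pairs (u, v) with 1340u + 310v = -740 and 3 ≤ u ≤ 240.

gcd(1340, 310) = 10  (1340 = 4×310 + 100, 310 = 3×100 + 10, 100 = 10×10).
Back-substituting, 1340×(-3) + 310×(13) = 10.
Scale by -74: particular solution (222, -962); reduce u mod 31: (5, -24).
General solution: u = 5 + 31t, v = -24 - 134t for integer t.
3 ≤ 5 + 31t ≤ 240 gives t ∈ [0, 7], which is 8 values.

8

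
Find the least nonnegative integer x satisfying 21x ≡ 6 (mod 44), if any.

gcd(44, 21) = 1  (44 = 2·21 + 2, 21 = 10·2 + 1, 2 = 2·1).
1 divides 6, so solutions exist.
Back-substituting, 21·(21) + 44·(-10) = 1.
So 21·(21) ≡ 1 (mod 44); multiply by 6: x ≡ 126 (mod 44).
Smallest nonnegative: x = 126 mod 44 = 38.

38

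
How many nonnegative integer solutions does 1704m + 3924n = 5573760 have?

10

gcd(3924, 1704):
  3924 = 2·1704 + 516
  1704 = 3·516 + 156
  516 = 3·156 + 48
  156 = 3·48 + 12
  48 = 4·12
so gcd(3924, 1704) = 12.
Back-substitute for Bézout coefficients:
  12 = 156 - 3·48
  ... = 1704·(76) + 3924·(-33)
Scale by 464480: one solution is (35300480, -15327840). Reduce m mod 327: (176, 1344).
General: m = 176 + 327t, n = 1344 - 142t.
m ≥ 0 ⇒ t ≥ 0; n ≥ 0 ⇒ t ≤ 9. So t ∈ [0, 9]: 10 solutions.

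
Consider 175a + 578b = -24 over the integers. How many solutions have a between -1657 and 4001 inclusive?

10

gcd(578, 175):
  578 = 3*175 + 53
  175 = 3*53 + 16
  53 = 3*16 + 5
  16 = 3*5 + 1
  5 = 5*1
so gcd(578, 175) = 1.
Back-substitute for Bézout coefficients:
  1 = 16 - 3*5
  ... = 175*(109) + 578*(-33)
Scale by -24: particular solution (-2616, 792); reduce a mod 578: (274, -83).
General solution: a = 274 + 578t, b = -83 - 175t for integer t.
-1657 ≤ 274 + 578t ≤ 4001 gives t ∈ [-3, 6], which is 10 values.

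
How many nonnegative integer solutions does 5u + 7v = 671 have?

gcd(7, 5) = 1.
By Bézout, 5*(3) + 7*(-2) = 1.
One solution: (4, 93).
General: u = 4 + 7t, v = 93 - 5t.
u ≥ 0 ⇒ t ≥ 0; v ≥ 0 ⇒ t ≤ 18. So t ∈ [0, 18]: 19 solutions.

19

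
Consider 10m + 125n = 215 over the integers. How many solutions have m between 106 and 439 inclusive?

14

gcd(125, 10) = 5  (125 = 12*10 + 5, 10 = 2*5).
Back-substituting, 10*(-12) + 125*(1) = 5.
Scale by 43: particular solution (-516, 43); reduce m mod 25: (9, 1).
General solution: m = 9 + 25t, n = 1 - 2t for integer t.
106 ≤ 9 + 25t ≤ 439 gives t ∈ [4, 17], which is 14 values.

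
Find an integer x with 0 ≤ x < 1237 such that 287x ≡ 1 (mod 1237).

681

gcd(1237, 287):
  1237 = 4·287 + 89
  287 = 3·89 + 20
  89 = 4·20 + 9
  20 = 2·9 + 2
  9 = 4·2 + 1
  2 = 2·1
so gcd(1237, 287) = 1.
Back-substitute for Bézout coefficients:
  1 = 9 - 4·2
  ... = 287·(-556) + 1237·(129)
So 287·-556 ≡ 1 (mod 1237), and -556 mod 1237 = 681.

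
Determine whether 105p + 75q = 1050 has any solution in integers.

yes

gcd(105, 75) = 15  (105 = 1×75 + 30, 75 = 2×30 + 15, 30 = 2×15).
15 divides 1050, so integer solutions exist.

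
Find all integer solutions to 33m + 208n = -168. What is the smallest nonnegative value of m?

gcd(208, 33) = 1  (208 = 6*33 + 10, 33 = 3*10 + 3, 10 = 3*3 + 1, 3 = 3*1).
1 divides -168, so solutions exist.
Back-substituting, 33*(-63) + 208*(10) = 1.
Scale by -168/1 = -168: (m₀, n₀) = (10584, -1680).
General solution: m = 10584 + 208t, n = -1680 - 33t for integer t.
m ≥ 0: smallest is 10584 mod 208 = 184 (at t = -50), with n = -30.

184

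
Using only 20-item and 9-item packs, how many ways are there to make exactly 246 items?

1

Need nonnegative integers with 20j + 9k = 246.
gcd(20, 9) = 1, and 20·(-4) + 9·(9) = 1.
So (j₀, k₀) = (-984, 2214); general j = -984 + 9t, k = 2214 - 20t.
j ≥ 0 ⇒ t ≥ 110; k ≥ 0 ⇒ t ≤ 110. That's 1 value of t.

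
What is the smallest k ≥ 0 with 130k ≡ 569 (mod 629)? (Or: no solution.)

435

gcd(629, 130) = 1.
1 divides 569, so solutions exist.
By Bézout, 130·(150) + 629·(-31) = 1.
So 130·(150) ≡ 1 (mod 629); multiply by 569: k ≡ 85350 (mod 629).
Smallest nonnegative: k = 85350 mod 629 = 435.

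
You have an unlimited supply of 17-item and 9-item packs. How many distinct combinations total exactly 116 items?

1

Need nonnegative integers with 17j + 9k = 116.
gcd(17, 9) = 1, and 17·(-1) + 9·(2) = 1.
So (j₀, k₀) = (-116, 232); general j = -116 + 9t, k = 232 - 17t.
j ≥ 0 ⇒ t ≥ 13; k ≥ 0 ⇒ t ≤ 13. That's 1 value of t.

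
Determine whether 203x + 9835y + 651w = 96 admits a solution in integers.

no

gcd(9835, 203) = 7  (9835 = 48·203 + 91, 203 = 2·91 + 21, 91 = 4·21 + 7, 21 = 3·7).
gcd(7, 651) = 7.
7 does not divide 96 (remainder 5), so no integer solutions.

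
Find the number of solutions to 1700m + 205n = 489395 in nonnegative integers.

7

gcd(1700, 205) = 5  (1700 = 8·205 + 60, 205 = 3·60 + 25, 60 = 2·25 + 10, 25 = 2·10 + 5, 10 = 2·5).
Back-substituting, 1700·(-17) + 205·(141) = 5.
Scale by 97879: one solution is (-1663943, 13800939). Reduce m mod 41: (1, 2379).
General: m = 1 + 41t, n = 2379 - 340t.
m ≥ 0 ⇒ t ≥ 0; n ≥ 0 ⇒ t ≤ 6. So t ∈ [0, 6]: 7 solutions.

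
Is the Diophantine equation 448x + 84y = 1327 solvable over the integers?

gcd(448, 84):
  448 = 5×84 + 28
  84 = 3×28
so gcd(448, 84) = 28.
28 does not divide 1327 (remainder 11), so no integer solutions.

no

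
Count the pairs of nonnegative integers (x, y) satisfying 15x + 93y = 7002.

15

gcd(93, 15) = 3  (93 = 6*15 + 3, 15 = 5*3).
Back-substituting, 15*(-6) + 93*(1) = 3.
Scale by 2334: one solution is (-14004, 2334). Reduce x mod 31: (8, 74).
General: x = 8 + 31t, y = 74 - 5t.
x ≥ 0 ⇒ t ≥ 0; y ≥ 0 ⇒ t ≤ 14. So t ∈ [0, 14]: 15 solutions.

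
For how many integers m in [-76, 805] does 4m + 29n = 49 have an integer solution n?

gcd(29, 4) = 1  (29 = 7*4 + 1, 4 = 4*1).
Back-substituting, 4*(-7) + 29*(1) = 1.
Scale by 49: particular solution (-343, 49); reduce m mod 29: (5, 1).
General solution: m = 5 + 29t, n = 1 - 4t for integer t.
-76 ≤ 5 + 29t ≤ 805 gives t ∈ [-2, 27], which is 30 values.

30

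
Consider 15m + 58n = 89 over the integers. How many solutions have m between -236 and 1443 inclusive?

gcd(58, 15) = 1.
By Bézout, 15*(-27) + 58*(7) = 1.
Particular solution: (33, -7).
General solution: m = 33 + 58t, n = -7 - 15t for integer t.
-236 ≤ 33 + 58t ≤ 1443 gives t ∈ [-4, 24], which is 29 values.

29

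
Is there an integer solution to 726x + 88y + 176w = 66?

yes

gcd(726, 88):
  726 = 8·88 + 22
  88 = 4·22
so gcd(726, 88) = 22.
gcd(22, 176) = 22.
22 divides 66, so integer solutions exist.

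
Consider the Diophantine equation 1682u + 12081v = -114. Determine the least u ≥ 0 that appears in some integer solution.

gcd(12081, 1682) = 1.
1 divides -114, so solutions exist.
By Bézout, 1682*(-2794) + 12081*(389) = 1.
Scale by -114/1 = -114: (u₀, v₀) = (318516, -44346).
General solution: u = 318516 + 12081t, v = -44346 - 1682t for integer t.
u ≥ 0: smallest is 318516 mod 12081 = 4410 (at t = -26), with v = -614.

4410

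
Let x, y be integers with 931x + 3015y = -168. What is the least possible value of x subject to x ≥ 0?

1632

gcd(3015, 931):
  3015 = 3*931 + 222
  931 = 4*222 + 43
  222 = 5*43 + 7
  43 = 6*7 + 1
  7 = 7*1
so gcd(3015, 931) = 1.
1 divides -168, so solutions exist.
Back-substitute for Bézout coefficients:
  1 = 43 - 6*7
  ... = 931*(421) + 3015*(-130)
Scale by -168/1 = -168: (x₀, y₀) = (-70728, 21840).
General solution: x = -70728 + 3015t, y = 21840 - 931t for integer t.
x ≥ 0: smallest is -70728 mod 3015 = 1632 (at t = 24), with y = -504.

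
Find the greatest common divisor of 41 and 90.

1

gcd(90, 41) = 1  (90 = 2×41 + 8, 41 = 5×8 + 1, 8 = 8×1).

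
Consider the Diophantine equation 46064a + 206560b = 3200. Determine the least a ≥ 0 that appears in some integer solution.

gcd(206560, 46064) = 16.
16 divides 3200, so solutions exist.
By Bézout, 46064*(-3121) + 206560*(696) = 16.
Scale by 3200/16 = 200: (a₀, b₀) = (-624200, 139200).
General solution: a = -624200 + 12910t, b = 139200 - 2879t for integer t.
a ≥ 0: smallest is -624200 mod 12910 = 8390 (at t = 49), with b = -1871.

8390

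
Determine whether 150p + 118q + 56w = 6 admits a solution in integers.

yes

gcd(150, 118) = 2  (150 = 1×118 + 32, 118 = 3×32 + 22, 32 = 1×22 + 10, 22 = 2×10 + 2, 10 = 5×2).
gcd(2, 56) = 2.
2 divides 6, so integer solutions exist.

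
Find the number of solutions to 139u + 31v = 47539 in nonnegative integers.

11

gcd(139, 31):
  139 = 4×31 + 15
  31 = 2×15 + 1
  15 = 15×1
so gcd(139, 31) = 1.
Back-substitute for Bézout coefficients:
  1 = 31 - 2×15
  ... = 139×(-2) + 31×(9)
Scale by 47539: one solution is (-95078, 427851). Reduce u mod 31: (30, 1399).
General: u = 30 + 31t, v = 1399 - 139t.
u ≥ 0 ⇒ t ≥ 0; v ≥ 0 ⇒ t ≤ 10. So t ∈ [0, 10]: 11 solutions.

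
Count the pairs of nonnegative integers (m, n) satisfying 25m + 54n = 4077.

3

gcd(54, 25) = 1.
By Bézout, 25*(13) + 54*(-6) = 1.
One solution: (27, 63).
General: m = 27 + 54t, n = 63 - 25t.
m ≥ 0 ⇒ t ≥ 0; n ≥ 0 ⇒ t ≤ 2. So t ∈ [0, 2]: 3 solutions.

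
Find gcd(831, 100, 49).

1

gcd(831, 100):
  831 = 8*100 + 31
  100 = 3*31 + 7
  31 = 4*7 + 3
  7 = 2*3 + 1
  3 = 3*1
so gcd(831, 100) = 1.
gcd(1, 49) = 1.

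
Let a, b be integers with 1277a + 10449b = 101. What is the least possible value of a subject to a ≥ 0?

4795

gcd(10449, 1277):
  10449 = 8*1277 + 233
  1277 = 5*233 + 112
  233 = 2*112 + 9
  112 = 12*9 + 4
  9 = 2*4 + 1
  4 = 4*1
so gcd(10449, 1277) = 1.
1 divides 101, so solutions exist.
Back-substitute for Bézout coefficients:
  1 = 9 - 2*4
  ... = 1277*(-2332) + 10449*(285)
Scale by 101/1 = 101: (a₀, b₀) = (-235532, 28785).
General solution: a = -235532 + 10449t, b = 28785 - 1277t for integer t.
a ≥ 0: smallest is -235532 mod 10449 = 4795 (at t = 23), with b = -586.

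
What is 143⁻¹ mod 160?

gcd(160, 143) = 1.
By Bézout, 143·(47) + 160·(-42) = 1.
So 143·47 ≡ 1 (mod 160), and 47 mod 160 = 47.

47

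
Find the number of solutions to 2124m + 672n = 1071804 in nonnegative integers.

9

gcd(2124, 672) = 12.
By Bézout, 2124×(25) + 672×(-79) = 12.
One solution: (37, 1478).
General: m = 37 + 56t, n = 1478 - 177t.
m ≥ 0 ⇒ t ≥ 0; n ≥ 0 ⇒ t ≤ 8. So t ∈ [0, 8]: 9 solutions.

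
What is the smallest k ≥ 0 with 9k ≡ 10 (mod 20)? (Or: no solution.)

10

gcd(20, 9) = 1.
1 divides 10, so solutions exist.
By Bézout, 9×(9) + 20×(-4) = 1.
So 9×(9) ≡ 1 (mod 20); multiply by 10: k ≡ 90 (mod 20).
Smallest nonnegative: k = 90 mod 20 = 10.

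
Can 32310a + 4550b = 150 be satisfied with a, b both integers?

gcd(32310, 4550) = 10  (32310 = 7×4550 + 460, 4550 = 9×460 + 410, 460 = 1×410 + 50, 410 = 8×50 + 10, 50 = 5×10).
10 divides 150, so integer solutions exist.

yes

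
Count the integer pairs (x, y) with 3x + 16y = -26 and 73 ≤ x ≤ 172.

gcd(16, 3):
  16 = 5*3 + 1
  3 = 3*1
so gcd(16, 3) = 1.
Back-substitute for Bézout coefficients:
  1 = 16 - 5*3
  ... = 3*(-5) + 16*(1)
Scale by -26: particular solution (130, -26); reduce x mod 16: (2, -2).
General solution: x = 2 + 16t, y = -2 - 3t for integer t.
73 ≤ 2 + 16t ≤ 172 gives t ∈ [5, 10], which is 6 values.

6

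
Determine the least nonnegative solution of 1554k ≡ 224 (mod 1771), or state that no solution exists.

gcd(1771, 1554):
  1771 = 1·1554 + 217
  1554 = 7·217 + 35
  217 = 6·35 + 7
  35 = 5·7
so gcd(1771, 1554) = 7.
7 divides 224, so solutions exist.
Back-substitute for Bézout coefficients:
  7 = 217 - 6·35
  ... = 1554·(-49) + 1771·(43)
So 1554·(-49) ≡ 7 (mod 1771); multiply by 32: k ≡ -1568 (mod 253).
Smallest nonnegative: k = -1568 mod 253 = 203.

203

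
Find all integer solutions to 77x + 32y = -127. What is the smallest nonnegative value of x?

gcd(77, 32):
  77 = 2·32 + 13
  32 = 2·13 + 6
  13 = 2·6 + 1
  6 = 6·1
so gcd(77, 32) = 1.
1 divides -127, so solutions exist.
Back-substitute for Bézout coefficients:
  1 = 13 - 2·6
  ... = 77·(5) + 32·(-12)
Scale by -127/1 = -127: (x₀, y₀) = (-635, 1524).
General solution: x = -635 + 32t, y = 1524 - 77t for integer t.
x ≥ 0: smallest is -635 mod 32 = 5 (at t = 20), with y = -16.

5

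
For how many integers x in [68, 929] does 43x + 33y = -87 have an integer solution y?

26

gcd(43, 33) = 1  (43 = 1*33 + 10, 33 = 3*10 + 3, 10 = 3*3 + 1, 3 = 3*1).
Back-substituting, 43*(10) + 33*(-13) = 1.
Scale by -87: particular solution (-870, 1131); reduce x mod 33: (21, -30).
General solution: x = 21 + 33t, y = -30 - 43t for integer t.
68 ≤ 21 + 33t ≤ 929 gives t ∈ [2, 27], which is 26 values.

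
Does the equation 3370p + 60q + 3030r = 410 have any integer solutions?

yes

gcd(3370, 60):
  3370 = 56·60 + 10
  60 = 6·10
so gcd(3370, 60) = 10.
gcd(10, 3030) = 10.
10 divides 410, so integer solutions exist.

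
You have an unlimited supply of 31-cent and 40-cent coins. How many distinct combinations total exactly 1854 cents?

Need nonnegative integers with 31j + 40k = 1854.
gcd(31, 40) = 1, and 31·(-9) + 40·(7) = 1.
So (j₀, k₀) = (-16686, 12978); general j = -16686 + 40t, k = 12978 - 31t.
j ≥ 0 ⇒ t ≥ 418; k ≥ 0 ⇒ t ≤ 418. That's 1 value of t.

1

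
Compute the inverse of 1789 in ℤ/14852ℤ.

11249

gcd(14852, 1789):
  14852 = 8·1789 + 540
  1789 = 3·540 + 169
  540 = 3·169 + 33
  169 = 5·33 + 4
  33 = 8·4 + 1
  4 = 4·1
so gcd(14852, 1789) = 1.
Back-substitute for Bézout coefficients:
  1 = 33 - 8·4
  ... = 1789·(-3603) + 14852·(434)
So 1789·-3603 ≡ 1 (mod 14852), and -3603 mod 14852 = 11249.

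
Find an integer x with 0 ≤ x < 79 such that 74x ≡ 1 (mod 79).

63

gcd(79, 74):
  79 = 1×74 + 5
  74 = 14×5 + 4
  5 = 1×4 + 1
  4 = 4×1
so gcd(79, 74) = 1.
Back-substitute for Bézout coefficients:
  1 = 5 - 1×4
  ... = 74×(-16) + 79×(15)
So 74×-16 ≡ 1 (mod 79), and -16 mod 79 = 63.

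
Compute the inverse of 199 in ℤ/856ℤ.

271

gcd(856, 199) = 1  (856 = 4*199 + 60, 199 = 3*60 + 19, 60 = 3*19 + 3, 19 = 6*3 + 1, 3 = 3*1).
Back-substituting, 199*(271) + 856*(-63) = 1.
So 199*271 ≡ 1 (mod 856), and 271 mod 856 = 271.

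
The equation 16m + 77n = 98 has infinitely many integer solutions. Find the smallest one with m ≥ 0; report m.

35

gcd(77, 16):
  77 = 4·16 + 13
  16 = 1·13 + 3
  13 = 4·3 + 1
  3 = 3·1
so gcd(77, 16) = 1.
1 divides 98, so solutions exist.
Back-substitute for Bézout coefficients:
  1 = 13 - 4·3
  ... = 16·(-24) + 77·(5)
Scale by 98/1 = 98: (m₀, n₀) = (-2352, 490).
General solution: m = -2352 + 77t, n = 490 - 16t for integer t.
m ≥ 0: smallest is -2352 mod 77 = 35 (at t = 31), with n = -6.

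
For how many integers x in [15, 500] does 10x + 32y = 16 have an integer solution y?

gcd(32, 10) = 2.
By Bézout, 10·(-3) + 32·(1) = 2.
Particular solution: (8, -2).
General solution: x = 8 + 16t, y = -2 - 5t for integer t.
15 ≤ 8 + 16t ≤ 500 gives t ∈ [1, 30], which is 30 values.

30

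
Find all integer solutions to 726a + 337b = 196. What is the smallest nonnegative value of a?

gcd(726, 337):
  726 = 2*337 + 52
  337 = 6*52 + 25
  52 = 2*25 + 2
  25 = 12*2 + 1
  2 = 2*1
so gcd(726, 337) = 1.
1 divides 196, so solutions exist.
Back-substitute for Bézout coefficients:
  1 = 25 - 12*2
  ... = 726*(-162) + 337*(349)
Scale by 196/1 = 196: (a₀, b₀) = (-31752, 68404).
General solution: a = -31752 + 337t, b = 68404 - 726t for integer t.
a ≥ 0: smallest is -31752 mod 337 = 263 (at t = 95), with b = -566.

263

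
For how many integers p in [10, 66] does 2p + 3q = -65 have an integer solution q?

gcd(3, 2) = 1  (3 = 1×2 + 1, 2 = 2×1).
Back-substituting, 2×(-1) + 3×(1) = 1.
Scale by -65: particular solution (65, -65); reduce p mod 3: (2, -23).
General solution: p = 2 + 3t, q = -23 - 2t for integer t.
10 ≤ 2 + 3t ≤ 66 gives t ∈ [3, 21], which is 19 values.

19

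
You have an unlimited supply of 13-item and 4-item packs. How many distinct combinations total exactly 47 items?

Need nonnegative integers with 13j + 4k = 47.
gcd(13, 4) = 1, and 13·(1) + 4·(-3) = 1.
So (j₀, k₀) = (47, -141); general j = 47 + 4t, k = -141 - 13t.
j ≥ 0 ⇒ t ≥ -11; k ≥ 0 ⇒ t ≤ -11. That's 1 value of t.

1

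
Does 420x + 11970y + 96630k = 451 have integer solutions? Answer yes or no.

gcd(11970, 420) = 210  (11970 = 28*420 + 210, 420 = 2*210).
gcd(210, 96630) = 30.
30 does not divide 451 (remainder 1), so no integer solutions.

no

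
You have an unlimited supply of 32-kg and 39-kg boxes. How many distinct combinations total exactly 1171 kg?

1

Need nonnegative integers with 32j + 39k = 1171.
gcd(32, 39) = 1, and 32·(11) + 39·(-9) = 1.
So (j₀, k₀) = (12881, -10539); general j = 12881 + 39t, k = -10539 - 32t.
j ≥ 0 ⇒ t ≥ -330; k ≥ 0 ⇒ t ≤ -330. That's 1 value of t.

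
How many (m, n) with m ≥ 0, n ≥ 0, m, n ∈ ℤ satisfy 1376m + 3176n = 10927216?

gcd(3176, 1376) = 8.
By Bézout, 1376*(-30) + 3176*(13) = 8.
One solution: (89, 3402).
General: m = 89 + 397t, n = 3402 - 172t.
m ≥ 0 ⇒ t ≥ 0; n ≥ 0 ⇒ t ≤ 19. So t ∈ [0, 19]: 20 solutions.

20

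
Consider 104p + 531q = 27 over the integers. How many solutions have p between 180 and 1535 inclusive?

gcd(531, 104):
  531 = 5×104 + 11
  104 = 9×11 + 5
  11 = 2×5 + 1
  5 = 5×1
so gcd(531, 104) = 1.
Back-substitute for Bézout coefficients:
  1 = 11 - 2×5
  ... = 104×(-97) + 531×(19)
Scale by 27: particular solution (-2619, 513); reduce p mod 531: (36, -7).
General solution: p = 36 + 531t, q = -7 - 104t for integer t.
180 ≤ 36 + 531t ≤ 1535 gives t ∈ [1, 2], which is 2 values.

2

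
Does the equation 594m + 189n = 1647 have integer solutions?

yes

gcd(594, 189) = 27  (594 = 3·189 + 27, 189 = 7·27).
27 divides 1647, so integer solutions exist.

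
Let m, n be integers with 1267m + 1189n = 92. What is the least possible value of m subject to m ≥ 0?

gcd(1267, 1189):
  1267 = 1×1189 + 78
  1189 = 15×78 + 19
  78 = 4×19 + 2
  19 = 9×2 + 1
  2 = 2×1
so gcd(1267, 1189) = 1.
1 divides 92, so solutions exist.
Back-substitute for Bézout coefficients:
  1 = 19 - 9×2
  ... = 1267×(-564) + 1189×(601)
Scale by 92/1 = 92: (m₀, n₀) = (-51888, 55292).
General solution: m = -51888 + 1189t, n = 55292 - 1267t for integer t.
m ≥ 0: smallest is -51888 mod 1189 = 428 (at t = 44), with n = -456.

428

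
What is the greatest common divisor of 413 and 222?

1

gcd(413, 222):
  413 = 1*222 + 191
  222 = 1*191 + 31
  191 = 6*31 + 5
  31 = 6*5 + 1
  5 = 5*1
so gcd(413, 222) = 1.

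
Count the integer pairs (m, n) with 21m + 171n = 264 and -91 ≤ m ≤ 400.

9

gcd(171, 21) = 3.
By Bézout, 21·(-8) + 171·(1) = 3.
Particular solution: (37, -3).
General solution: m = 37 + 57t, n = -3 - 7t for integer t.
-91 ≤ 37 + 57t ≤ 400 gives t ∈ [-2, 6], which is 9 values.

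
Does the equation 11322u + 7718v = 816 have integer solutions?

yes

gcd(11322, 7718) = 34  (11322 = 1*7718 + 3604, 7718 = 2*3604 + 510, 3604 = 7*510 + 34, 510 = 15*34).
34 divides 816, so integer solutions exist.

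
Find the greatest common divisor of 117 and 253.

gcd(253, 117):
  253 = 2*117 + 19
  117 = 6*19 + 3
  19 = 6*3 + 1
  3 = 3*1
so gcd(253, 117) = 1.

1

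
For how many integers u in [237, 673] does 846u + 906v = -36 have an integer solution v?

gcd(906, 846) = 6.
By Bézout, 846×(15) + 906×(-14) = 6.
Particular solution: (61, -57).
General solution: u = 61 + 151t, v = -57 - 141t for integer t.
237 ≤ 61 + 151t ≤ 673 gives t ∈ [2, 4], which is 3 values.

3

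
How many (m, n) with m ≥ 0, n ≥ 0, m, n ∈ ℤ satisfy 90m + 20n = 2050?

gcd(90, 20) = 10.
By Bézout, 90×(1) + 20×(-4) = 10.
One solution: (1, 98).
General: m = 1 + 2t, n = 98 - 9t.
m ≥ 0 ⇒ t ≥ 0; n ≥ 0 ⇒ t ≤ 10. So t ∈ [0, 10]: 11 solutions.

11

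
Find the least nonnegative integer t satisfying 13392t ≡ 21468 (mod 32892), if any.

343

gcd(32892, 13392) = 12.
12 divides 21468, so solutions exist.
By Bézout, 13392*(-867) + 32892*(353) = 12.
So 13392*(-867) ≡ 12 (mod 32892); multiply by 1789: t ≡ -1551063 (mod 2741).
Smallest nonnegative: t = -1551063 mod 2741 = 343.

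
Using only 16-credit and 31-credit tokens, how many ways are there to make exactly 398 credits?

Need nonnegative integers with 16j + 31k = 398.
gcd(16, 31) = 1, and 16·(2) + 31·(-1) = 1.
So (j₀, k₀) = (796, -398); general j = 796 + 31t, k = -398 - 16t.
j ≥ 0 ⇒ t ≥ -25; k ≥ 0 ⇒ t ≤ -25. That's 1 value of t.

1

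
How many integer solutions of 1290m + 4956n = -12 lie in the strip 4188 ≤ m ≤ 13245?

11

gcd(4956, 1290):
  4956 = 3·1290 + 1086
  1290 = 1·1086 + 204
  1086 = 5·204 + 66
  204 = 3·66 + 6
  66 = 11·6
so gcd(4956, 1290) = 6.
Back-substitute for Bézout coefficients:
  6 = 204 - 3·66
  ... = 1290·(73) + 4956·(-19)
Scale by -2: particular solution (-146, 38); reduce m mod 826: (680, -177).
General solution: m = 680 + 826t, n = -177 - 215t for integer t.
4188 ≤ 680 + 826t ≤ 13245 gives t ∈ [5, 15], which is 11 values.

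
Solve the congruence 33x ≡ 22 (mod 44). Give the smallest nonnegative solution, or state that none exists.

2

gcd(44, 33):
  44 = 1×33 + 11
  33 = 3×11
so gcd(44, 33) = 11.
11 divides 22, so solutions exist.
Back-substitute for Bézout coefficients:
  11 = 44 - 1×33
  ... = 33×(-1) + 44×(1)
So 33×(-1) ≡ 11 (mod 44); multiply by 2: x ≡ -2 (mod 4).
Smallest nonnegative: x = -2 mod 4 = 2.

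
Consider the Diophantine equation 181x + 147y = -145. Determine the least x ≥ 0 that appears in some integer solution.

gcd(181, 147):
  181 = 1*147 + 34
  147 = 4*34 + 11
  34 = 3*11 + 1
  11 = 11*1
so gcd(181, 147) = 1.
1 divides -145, so solutions exist.
Back-substitute for Bézout coefficients:
  1 = 34 - 3*11
  ... = 181*(13) + 147*(-16)
Scale by -145/1 = -145: (x₀, y₀) = (-1885, 2320).
General solution: x = -1885 + 147t, y = 2320 - 181t for integer t.
x ≥ 0: smallest is -1885 mod 147 = 26 (at t = 13), with y = -33.

26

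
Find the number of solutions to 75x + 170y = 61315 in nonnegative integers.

24

gcd(170, 75) = 5.
By Bézout, 75·(-9) + 170·(4) = 5.
One solution: (31, 347).
General: x = 31 + 34t, y = 347 - 15t.
x ≥ 0 ⇒ t ≥ 0; y ≥ 0 ⇒ t ≤ 23. So t ∈ [0, 23]: 24 solutions.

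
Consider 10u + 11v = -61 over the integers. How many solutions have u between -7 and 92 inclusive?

9

gcd(11, 10) = 1  (11 = 1×10 + 1, 10 = 10×1).
Back-substituting, 10×(-1) + 11×(1) = 1.
Scale by -61: particular solution (61, -61); reduce u mod 11: (6, -11).
General solution: u = 6 + 11t, v = -11 - 10t for integer t.
-7 ≤ 6 + 11t ≤ 92 gives t ∈ [-1, 7], which is 9 values.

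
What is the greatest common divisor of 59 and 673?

gcd(673, 59):
  673 = 11·59 + 24
  59 = 2·24 + 11
  24 = 2·11 + 2
  11 = 5·2 + 1
  2 = 2·1
so gcd(673, 59) = 1.

1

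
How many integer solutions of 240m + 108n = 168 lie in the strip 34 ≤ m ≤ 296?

gcd(240, 108) = 12  (240 = 2×108 + 24, 108 = 4×24 + 12, 24 = 2×12).
Back-substituting, 240×(-4) + 108×(9) = 12.
Scale by 14: particular solution (-56, 126); reduce m mod 9: (7, -14).
General solution: m = 7 + 9t, n = -14 - 20t for integer t.
34 ≤ 7 + 9t ≤ 296 gives t ∈ [3, 32], which is 30 values.

30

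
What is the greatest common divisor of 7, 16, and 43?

gcd(16, 7) = 1  (16 = 2×7 + 2, 7 = 3×2 + 1, 2 = 2×1).
gcd(1, 43) = 1.

1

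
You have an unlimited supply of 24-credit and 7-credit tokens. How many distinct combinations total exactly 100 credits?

1

Need nonnegative integers with 24j + 7k = 100.
gcd(24, 7) = 1, and 24·(-2) + 7·(7) = 1.
So (j₀, k₀) = (-200, 700); general j = -200 + 7t, k = 700 - 24t.
j ≥ 0 ⇒ t ≥ 29; k ≥ 0 ⇒ t ≤ 29. That's 1 value of t.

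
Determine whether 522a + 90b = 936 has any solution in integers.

gcd(522, 90) = 18  (522 = 5·90 + 72, 90 = 1·72 + 18, 72 = 4·18).
18 divides 936, so integer solutions exist.

yes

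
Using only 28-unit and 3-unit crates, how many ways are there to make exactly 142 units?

Need nonnegative integers with 28j + 3k = 142.
gcd(28, 3) = 1, and 28·(1) + 3·(-9) = 1.
So (j₀, k₀) = (142, -1278); general j = 142 + 3t, k = -1278 - 28t.
j ≥ 0 ⇒ t ≥ -47; k ≥ 0 ⇒ t ≤ -46. That's 2 values of t.

2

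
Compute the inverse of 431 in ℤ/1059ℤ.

gcd(1059, 431):
  1059 = 2·431 + 197
  431 = 2·197 + 37
  197 = 5·37 + 12
  37 = 3·12 + 1
  12 = 12·1
so gcd(1059, 431) = 1.
Back-substitute for Bézout coefficients:
  1 = 37 - 3·12
  ... = 431·(86) + 1059·(-35)
So 431·86 ≡ 1 (mod 1059), and 86 mod 1059 = 86.

86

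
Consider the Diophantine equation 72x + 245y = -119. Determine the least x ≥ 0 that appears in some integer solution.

63

gcd(245, 72):
  245 = 3*72 + 29
  72 = 2*29 + 14
  29 = 2*14 + 1
  14 = 14*1
so gcd(245, 72) = 1.
1 divides -119, so solutions exist.
Back-substitute for Bézout coefficients:
  1 = 29 - 2*14
  ... = 72*(-17) + 245*(5)
Scale by -119/1 = -119: (x₀, y₀) = (2023, -595).
General solution: x = 2023 + 245t, y = -595 - 72t for integer t.
x ≥ 0: smallest is 2023 mod 245 = 63 (at t = -8), with y = -19.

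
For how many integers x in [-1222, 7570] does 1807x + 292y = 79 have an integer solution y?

gcd(1807, 292):
  1807 = 6*292 + 55
  292 = 5*55 + 17
  55 = 3*17 + 4
  17 = 4*4 + 1
  4 = 4*1
so gcd(1807, 292) = 1.
Back-substitute for Bézout coefficients:
  1 = 17 - 4*4
  ... = 1807*(-69) + 292*(427)
Scale by 79: particular solution (-5451, 33733); reduce x mod 292: (97, -600).
General solution: x = 97 + 292t, y = -600 - 1807t for integer t.
-1222 ≤ 97 + 292t ≤ 7570 gives t ∈ [-4, 25], which is 30 values.

30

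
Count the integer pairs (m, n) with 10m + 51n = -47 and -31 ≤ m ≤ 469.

10

gcd(51, 10):
  51 = 5·10 + 1
  10 = 10·1
so gcd(51, 10) = 1.
Back-substitute for Bézout coefficients:
  1 = 51 - 5·10
  ... = 10·(-5) + 51·(1)
Scale by -47: particular solution (235, -47); reduce m mod 51: (31, -7).
General solution: m = 31 + 51t, n = -7 - 10t for integer t.
-31 ≤ 31 + 51t ≤ 469 gives t ∈ [-1, 8], which is 10 values.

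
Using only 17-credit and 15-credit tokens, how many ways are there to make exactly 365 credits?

Need nonnegative integers with 17j + 15k = 365.
gcd(17, 15) = 1, and 17·(-7) + 15·(8) = 1.
So (j₀, k₀) = (-2555, 2920); general j = -2555 + 15t, k = 2920 - 17t.
j ≥ 0 ⇒ t ≥ 171; k ≥ 0 ⇒ t ≤ 171. That's 1 value of t.

1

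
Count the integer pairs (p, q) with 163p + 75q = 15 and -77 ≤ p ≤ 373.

6

gcd(163, 75) = 1.
By Bézout, 163·(-23) + 75·(50) = 1.
Particular solution: (30, -65).
General solution: p = 30 + 75t, q = -65 - 163t for integer t.
-77 ≤ 30 + 75t ≤ 373 gives t ∈ [-1, 4], which is 6 values.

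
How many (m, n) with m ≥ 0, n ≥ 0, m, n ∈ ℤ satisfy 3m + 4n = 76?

7

gcd(4, 3) = 1  (4 = 1×3 + 1, 3 = 3×1).
Back-substituting, 3×(-1) + 4×(1) = 1.
Scale by 76: one solution is (-76, 76). Reduce m mod 4: (0, 19).
General: m = 0 + 4t, n = 19 - 3t.
m ≥ 0 ⇒ t ≥ 0; n ≥ 0 ⇒ t ≤ 6. So t ∈ [0, 6]: 7 solutions.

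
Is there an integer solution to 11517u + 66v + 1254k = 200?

gcd(11517, 66) = 33  (11517 = 174·66 + 33, 66 = 2·33).
gcd(33, 1254) = 33.
33 does not divide 200 (remainder 2), so no integer solutions.

no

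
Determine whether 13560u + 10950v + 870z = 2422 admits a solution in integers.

no

gcd(13560, 10950) = 30.
gcd(30, 870) = 30.
30 does not divide 2422 (remainder 22), so no integer solutions.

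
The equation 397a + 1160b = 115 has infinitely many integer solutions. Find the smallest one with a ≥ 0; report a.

gcd(1160, 397):
  1160 = 2*397 + 366
  397 = 1*366 + 31
  366 = 11*31 + 25
  31 = 1*25 + 6
  25 = 4*6 + 1
  6 = 6*1
so gcd(1160, 397) = 1.
1 divides 115, so solutions exist.
Back-substitute for Bézout coefficients:
  1 = 25 - 4*6
  ... = 397*(-187) + 1160*(64)
Scale by 115/1 = 115: (a₀, b₀) = (-21505, 7360).
General solution: a = -21505 + 1160t, b = 7360 - 397t for integer t.
a ≥ 0: smallest is -21505 mod 1160 = 535 (at t = 19), with b = -183.

535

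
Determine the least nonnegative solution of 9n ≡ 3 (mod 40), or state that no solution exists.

gcd(40, 9) = 1.
1 divides 3, so solutions exist.
By Bézout, 9*(9) + 40*(-2) = 1.
So 9*(9) ≡ 1 (mod 40); multiply by 3: n ≡ 27 (mod 40).
Smallest nonnegative: n = 27 mod 40 = 27.

27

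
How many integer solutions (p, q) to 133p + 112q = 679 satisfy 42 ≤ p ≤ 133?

gcd(133, 112) = 7.
By Bézout, 133·(-5) + 112·(6) = 7.
Particular solution: (11, -7).
General solution: p = 11 + 16t, q = -7 - 19t for integer t.
42 ≤ 11 + 16t ≤ 133 gives t ∈ [2, 7], which is 6 values.

6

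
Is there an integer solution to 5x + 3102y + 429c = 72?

yes

gcd(3102, 5):
  3102 = 620*5 + 2
  5 = 2*2 + 1
  2 = 2*1
so gcd(3102, 5) = 1.
gcd(1, 429) = 1.
1 divides 72, so integer solutions exist.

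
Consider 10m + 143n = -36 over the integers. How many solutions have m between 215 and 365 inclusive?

gcd(143, 10) = 1  (143 = 14*10 + 3, 10 = 3*3 + 1, 3 = 3*1).
Back-substituting, 10*(43) + 143*(-3) = 1.
Scale by -36: particular solution (-1548, 108); reduce m mod 143: (25, -2).
General solution: m = 25 + 143t, n = -2 - 10t for integer t.
215 ≤ 25 + 143t ≤ 365 gives t ∈ [2, 2], which is 1 value.

1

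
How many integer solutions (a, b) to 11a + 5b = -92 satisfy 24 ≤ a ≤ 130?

21

gcd(11, 5) = 1.
By Bézout, 11·(1) + 5·(-2) = 1.
Particular solution: (3, -25).
General solution: a = 3 + 5t, b = -25 - 11t for integer t.
24 ≤ 3 + 5t ≤ 130 gives t ∈ [5, 25], which is 21 values.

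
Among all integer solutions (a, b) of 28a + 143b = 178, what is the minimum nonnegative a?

gcd(143, 28):
  143 = 5·28 + 3
  28 = 9·3 + 1
  3 = 3·1
so gcd(143, 28) = 1.
1 divides 178, so solutions exist.
Back-substitute for Bézout coefficients:
  1 = 28 - 9·3
  ... = 28·(46) + 143·(-9)
Scale by 178/1 = 178: (a₀, b₀) = (8188, -1602).
General solution: a = 8188 + 143t, b = -1602 - 28t for integer t.
a ≥ 0: smallest is 8188 mod 143 = 37 (at t = -57), with b = -6.

37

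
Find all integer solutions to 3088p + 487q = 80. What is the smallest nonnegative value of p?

gcd(3088, 487) = 1  (3088 = 6·487 + 166, 487 = 2·166 + 155, 166 = 1·155 + 11, 155 = 14·11 + 1, 11 = 11·1).
1 divides 80, so solutions exist.
Back-substituting, 3088·(-44) + 487·(279) = 1.
Scale by 80/1 = 80: (p₀, q₀) = (-3520, 22320).
General solution: p = -3520 + 487t, q = 22320 - 3088t for integer t.
p ≥ 0: smallest is -3520 mod 487 = 376 (at t = 8), with q = -2384.

376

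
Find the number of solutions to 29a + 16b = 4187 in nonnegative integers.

gcd(29, 16):
  29 = 1×16 + 13
  16 = 1×13 + 3
  13 = 4×3 + 1
  3 = 3×1
so gcd(29, 16) = 1.
Back-substitute for Bézout coefficients:
  1 = 13 - 4×3
  ... = 29×(5) + 16×(-9)
Scale by 4187: one solution is (20935, -37683). Reduce a mod 16: (7, 249).
General: a = 7 + 16t, b = 249 - 29t.
a ≥ 0 ⇒ t ≥ 0; b ≥ 0 ⇒ t ≤ 8. So t ∈ [0, 8]: 9 solutions.

9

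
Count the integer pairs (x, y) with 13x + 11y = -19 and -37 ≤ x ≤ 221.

gcd(13, 11) = 1  (13 = 1·11 + 2, 11 = 5·2 + 1, 2 = 2·1).
Back-substituting, 13·(-5) + 11·(6) = 1.
Scale by -19: particular solution (95, -114); reduce x mod 11: (7, -10).
General solution: x = 7 + 11t, y = -10 - 13t for integer t.
-37 ≤ 7 + 11t ≤ 221 gives t ∈ [-4, 19], which is 24 values.

24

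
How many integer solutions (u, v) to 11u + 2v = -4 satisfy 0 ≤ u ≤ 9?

5

gcd(11, 2) = 1  (11 = 5·2 + 1, 2 = 2·1).
Back-substituting, 11·(1) + 2·(-5) = 1.
Scale by -4: particular solution (-4, 20); reduce u mod 2: (0, -2).
General solution: u = 0 + 2t, v = -2 - 11t for integer t.
0 ≤ 0 + 2t ≤ 9 gives t ∈ [0, 4], which is 5 values.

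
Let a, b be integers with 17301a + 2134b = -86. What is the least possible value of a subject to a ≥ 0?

gcd(17301, 2134) = 1  (17301 = 8×2134 + 229, 2134 = 9×229 + 73, 229 = 3×73 + 10, 73 = 7×10 + 3, 10 = 3×3 + 1, 3 = 3×1).
1 divides -86, so solutions exist.
Back-substituting, 17301×(643) + 2134×(-5213) = 1.
Scale by -86/1 = -86: (a₀, b₀) = (-55298, 448318).
General solution: a = -55298 + 2134t, b = 448318 - 17301t for integer t.
a ≥ 0: smallest is -55298 mod 2134 = 186 (at t = 26), with b = -1508.

186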